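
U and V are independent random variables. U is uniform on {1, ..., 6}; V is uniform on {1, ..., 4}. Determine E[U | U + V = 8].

Outcomes with U + V = 8: (4,4), (5,3), (6,2), each with probability 1/24.
E[U | U + V = 8] = (4 + 5 + 6) / 3 = 5.

5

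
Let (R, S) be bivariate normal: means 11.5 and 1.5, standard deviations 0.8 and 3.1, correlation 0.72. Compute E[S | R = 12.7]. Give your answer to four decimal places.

E[S | R=x] = μ_S + ρ(σ_S/σ_R)(x − μ_R) for jointly normal variables.
E[S | R=12.7] = 1.5 + (0.72)·(3.1/0.8)·(12.7 − (11.5)) = 1.5 + (2.79)·(1.2) = 4.8480.

4.8480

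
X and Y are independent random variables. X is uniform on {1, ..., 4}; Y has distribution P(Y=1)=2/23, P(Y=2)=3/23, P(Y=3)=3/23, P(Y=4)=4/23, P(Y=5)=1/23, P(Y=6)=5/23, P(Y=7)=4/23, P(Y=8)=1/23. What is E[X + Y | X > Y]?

P(X > Y) = 15/92.
Summing (X+Y)·P(x,y) over outcomes with X > Y gives 39/46.
E[X + Y | X > Y] = (39/46) / (15/92) = 26/5.

26/5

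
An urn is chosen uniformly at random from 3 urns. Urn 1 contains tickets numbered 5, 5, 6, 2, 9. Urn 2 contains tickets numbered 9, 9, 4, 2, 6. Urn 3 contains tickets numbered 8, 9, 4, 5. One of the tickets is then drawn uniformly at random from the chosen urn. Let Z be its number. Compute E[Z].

E[Z | urn 1] = (5+5+6+2+9)/5 = 27/5.
E[Z | urn 2] = (9+9+4+2+6)/5 = 6.
E[Z | urn 3] = (8+9+4+5)/4 = 13/2.
By the law of total expectation,
E[Z] = (1/3)·(27/5) + (1/3)·(6) + (1/3)·(13/2) = 179/30.

179/30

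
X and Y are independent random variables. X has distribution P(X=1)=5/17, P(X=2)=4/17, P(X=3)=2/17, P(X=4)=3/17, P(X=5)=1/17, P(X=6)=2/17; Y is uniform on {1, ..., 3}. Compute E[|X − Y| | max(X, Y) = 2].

P(max(X, Y) = 2) = 13/51.
Summing |X−Y|·P(x,y) over outcomes with max(X, Y) = 2 gives 3/17.
E[|X − Y| | max(X, Y) = 2] = (3/17) / (13/51) = 9/13.

9/13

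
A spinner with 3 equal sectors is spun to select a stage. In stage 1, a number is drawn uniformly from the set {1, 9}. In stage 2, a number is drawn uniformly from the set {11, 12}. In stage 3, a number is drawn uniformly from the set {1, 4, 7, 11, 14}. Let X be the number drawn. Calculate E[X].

239/30

E[X | stage 1] = (1+9)/2 = 5.
E[X | stage 2] = (11+12)/2 = 23/2.
E[X | stage 3] = (1+4+7+11+14)/5 = 37/5.
By the law of total expectation,
E[X] = (1/3)·(5) + (1/3)·(23/2) + (1/3)·(37/5) = 239/30.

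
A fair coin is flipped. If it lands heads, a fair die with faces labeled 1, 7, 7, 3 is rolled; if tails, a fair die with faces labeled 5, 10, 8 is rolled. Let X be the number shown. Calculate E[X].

E[X | heads] = (1+7+7+3)/4 = 9/2.
E[X | tails] = (5+10+8)/3 = 23/3.
E[X] = (1/2)·(9/2) + (1/2)·(23/3) = 73/12.

73/12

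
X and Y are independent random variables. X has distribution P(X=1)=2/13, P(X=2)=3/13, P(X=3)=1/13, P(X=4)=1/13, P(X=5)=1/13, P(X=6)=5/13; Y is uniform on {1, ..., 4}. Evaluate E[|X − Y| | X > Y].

23/8

P(X > Y) = 8/13.
Summing |X−Y|·P(x,y) over outcomes with X > Y gives 23/13.
E[|X − Y| | X > Y] = (23/13) / (8/13) = 23/8.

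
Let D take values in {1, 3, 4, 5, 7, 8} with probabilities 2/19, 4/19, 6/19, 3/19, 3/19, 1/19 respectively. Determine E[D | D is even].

32/7

P(D is even) = 7/19.
Σ over the event: 4·6/19 + 8·1/19 = 32/19.
E[D | D is even] = (32/19) / (7/19) = 32/7.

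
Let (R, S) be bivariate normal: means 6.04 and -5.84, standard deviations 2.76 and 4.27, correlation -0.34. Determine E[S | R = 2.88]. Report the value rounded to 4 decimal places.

-4.1778

The regression of S on R has slope ρ·σ_S/σ_R and passes through (μ_R, μ_S).
E[S | R=2.88] = -5.84 + (-0.34)·(4.27/2.76)·(2.88 − (6.04)) = -5.84 + (-0.52601)·(-3.16) = -4.1778.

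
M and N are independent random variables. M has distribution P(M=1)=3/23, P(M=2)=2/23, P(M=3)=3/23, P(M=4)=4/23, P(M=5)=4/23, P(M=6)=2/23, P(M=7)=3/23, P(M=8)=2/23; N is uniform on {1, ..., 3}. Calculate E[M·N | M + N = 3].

2

P(M + N = 3) = 5/69.
Summing MN·P(x,y) over outcomes with M + N = 3 gives 10/69.
E[M·N | M + N = 3] = (10/69) / (5/69) = 2.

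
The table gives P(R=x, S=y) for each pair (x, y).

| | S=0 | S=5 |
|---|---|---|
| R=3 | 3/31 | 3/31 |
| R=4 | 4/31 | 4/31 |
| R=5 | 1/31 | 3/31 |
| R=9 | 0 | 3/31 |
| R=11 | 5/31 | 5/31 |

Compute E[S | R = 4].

P(R = 4) = 8/31.
Σ S·P over the event = 0·(4/31) + 5·(4/31) = 20/31.
E[S | R = 4] = (20/31) / (8/31) = 5/2.

5/2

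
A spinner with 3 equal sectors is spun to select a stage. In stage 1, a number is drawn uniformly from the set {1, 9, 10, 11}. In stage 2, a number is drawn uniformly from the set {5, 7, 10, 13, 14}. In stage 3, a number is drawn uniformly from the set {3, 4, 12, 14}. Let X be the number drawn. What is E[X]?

43/5

E[X | stage 1] = (1+9+10+11)/4 = 31/4.
E[X | stage 2] = (5+7+10+13+14)/5 = 49/5.
E[X | stage 3] = (3+4+12+14)/4 = 33/4.
By the law of total expectation,
E[X] = (1/3)·(31/4) + (1/3)·(49/5) + (1/3)·(33/4) = 43/5.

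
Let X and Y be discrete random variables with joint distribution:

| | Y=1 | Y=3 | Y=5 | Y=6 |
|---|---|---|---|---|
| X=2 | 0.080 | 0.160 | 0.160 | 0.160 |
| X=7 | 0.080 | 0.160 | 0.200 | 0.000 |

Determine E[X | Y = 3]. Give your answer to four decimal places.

4.5000

P(Y = 3) = 0.320.
Σ X·P over the event = 2·(0.160) + 7·(0.160) = 1.440.
E[X | Y = 3] = (1.440) / (0.320) = 4.5000.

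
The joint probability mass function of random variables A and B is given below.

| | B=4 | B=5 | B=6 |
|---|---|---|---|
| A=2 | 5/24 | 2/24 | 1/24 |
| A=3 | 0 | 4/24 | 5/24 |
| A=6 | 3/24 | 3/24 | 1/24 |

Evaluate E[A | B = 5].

P(B = 5) = 3/8.
Σ A·P over the event = 2·(2/24) + 3·(4/24) + 6·(3/24) = 17/12.
E[A | B = 5] = (17/12) / (3/8) = 34/9.

34/9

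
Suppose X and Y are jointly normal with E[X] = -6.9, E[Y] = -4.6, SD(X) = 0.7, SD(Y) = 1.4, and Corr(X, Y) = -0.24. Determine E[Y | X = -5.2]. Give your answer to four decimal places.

-5.4160

For a bivariate normal, E[Y | X=x] = μ_Y + ρ·(σ_Y/σ_X)·(x − μ_X).
E[Y | X=-5.2] = -4.6 + (-0.24)·(1.4/0.7)·(-5.2 − (-6.9)) = -4.6 + (-0.48)·(1.7) = -5.4160.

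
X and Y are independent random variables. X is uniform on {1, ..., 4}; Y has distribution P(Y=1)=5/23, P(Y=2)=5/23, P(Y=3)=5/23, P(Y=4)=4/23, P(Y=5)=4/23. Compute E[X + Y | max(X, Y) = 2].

10/3

P(max(X, Y) = 2) = 15/92.
Summing (X+Y)·P(x,y) over outcomes with max(X, Y) = 2 gives 25/46.
E[X + Y | max(X, Y) = 2] = (25/46) / (15/92) = 10/3.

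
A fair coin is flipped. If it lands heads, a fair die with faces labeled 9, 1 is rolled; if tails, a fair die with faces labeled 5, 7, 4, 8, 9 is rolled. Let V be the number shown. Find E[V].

29/5

E[V | heads] = (9+1)/2 = 5.
E[V | tails] = (5+7+4+8+9)/5 = 33/5.
E[V] = (1/2)·(5) + (1/2)·(33/5) = 29/5.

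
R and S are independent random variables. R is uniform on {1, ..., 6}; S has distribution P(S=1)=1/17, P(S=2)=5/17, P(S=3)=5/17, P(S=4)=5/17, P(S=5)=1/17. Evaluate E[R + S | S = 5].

17/2

P(S = 5) = 1/17.
Summing (R+S)·P(x,y) over outcomes with S = 5 gives 1/2.
E[R + S | S = 5] = (1/2) / (1/17) = 17/2.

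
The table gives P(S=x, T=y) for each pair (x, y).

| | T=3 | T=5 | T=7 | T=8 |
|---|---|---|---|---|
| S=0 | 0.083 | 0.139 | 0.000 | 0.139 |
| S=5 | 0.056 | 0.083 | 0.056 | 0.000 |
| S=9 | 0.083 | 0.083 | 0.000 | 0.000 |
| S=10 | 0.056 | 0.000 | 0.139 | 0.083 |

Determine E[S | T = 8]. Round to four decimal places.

P(T = 8) = 0.222.
Σ S·P over the event = 0·(0.139) + 10·(0.083) = 0.830.
E[S | T = 8] = (0.830) / (0.222) = 3.7387.

3.7387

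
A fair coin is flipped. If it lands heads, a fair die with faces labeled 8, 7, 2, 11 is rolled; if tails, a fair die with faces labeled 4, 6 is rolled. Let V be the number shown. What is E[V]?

6

E[V | heads] = (8+7+2+11)/4 = 7.
E[V | tails] = (4+6)/2 = 5.
By the law of total expectation,
E[V] = (1/2)·(7) + (1/2)·(5) = 6.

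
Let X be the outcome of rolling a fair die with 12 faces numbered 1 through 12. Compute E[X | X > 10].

23/2

Given X > 10, X is equally likely to be any of {11, 12}.
E[X | X > 10] = (11 + 12) / 2 = 23/2.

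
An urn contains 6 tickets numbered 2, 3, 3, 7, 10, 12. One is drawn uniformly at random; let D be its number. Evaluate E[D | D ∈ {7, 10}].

17/2

P(D ∈ {7, 10}) = 1/3.
Σ over the event: 7·1/6 + 10·1/6 = 17/6.
E[D | D ∈ {7, 10}] = (17/6) / (1/3) = 17/2.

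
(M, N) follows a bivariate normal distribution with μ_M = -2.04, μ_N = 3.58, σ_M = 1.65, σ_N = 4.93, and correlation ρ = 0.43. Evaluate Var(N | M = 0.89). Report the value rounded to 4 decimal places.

19.8109

For a bivariate normal, Var(N | M=x) = σ_N²(1 − ρ²).
Var(N | M=0.89) = (4.93)²·(1 − (0.43)²) = 24.3049·0.8151 = 19.8109.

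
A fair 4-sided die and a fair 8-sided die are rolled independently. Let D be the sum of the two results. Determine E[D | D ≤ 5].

P(D ≤ 5) = 5/16.
Σ over the event: 2·1/32 + 3·1/16 + 4·3/32 + 5·1/8 = 5/4.
E[D | D ≤ 5] = (5/4) / (5/16) = 4.

4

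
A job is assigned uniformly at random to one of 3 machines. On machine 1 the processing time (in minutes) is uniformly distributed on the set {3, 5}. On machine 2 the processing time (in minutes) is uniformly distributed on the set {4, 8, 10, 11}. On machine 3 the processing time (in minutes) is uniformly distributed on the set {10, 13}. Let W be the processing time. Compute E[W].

95/12

E[W | machine 1] = (3+5)/2 = 4.
E[W | machine 2] = (4+8+10+11)/4 = 33/4.
E[W | machine 3] = (10+13)/2 = 23/2.
By the law of total expectation,
E[W] = (1/3)·(4) + (1/3)·(33/4) + (1/3)·(23/2) = 95/12.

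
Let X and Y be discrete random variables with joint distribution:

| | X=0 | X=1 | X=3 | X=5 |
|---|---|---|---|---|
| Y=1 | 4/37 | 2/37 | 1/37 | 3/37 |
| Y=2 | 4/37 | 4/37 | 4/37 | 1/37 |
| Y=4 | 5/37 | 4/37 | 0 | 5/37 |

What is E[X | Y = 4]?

29/14

P(Y = 4) = 14/37.
Σ X·P over the event = 0·(5/37) + 1·(4/37) + 5·(5/37) = 29/37.
E[X | Y = 4] = (29/37) / (14/37) = 29/14.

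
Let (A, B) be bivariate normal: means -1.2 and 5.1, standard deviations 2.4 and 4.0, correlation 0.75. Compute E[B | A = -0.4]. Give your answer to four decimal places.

E[B | A=x] = μ_B + ρ(σ_B/σ_A)(x − μ_A) for jointly normal variables.
E[B | A=-0.4] = 5.1 + (0.75)·(4.0/2.4)·(-0.4 − (-1.2)) = 5.1 + (1.25)·(0.8) = 6.1000.

6.1000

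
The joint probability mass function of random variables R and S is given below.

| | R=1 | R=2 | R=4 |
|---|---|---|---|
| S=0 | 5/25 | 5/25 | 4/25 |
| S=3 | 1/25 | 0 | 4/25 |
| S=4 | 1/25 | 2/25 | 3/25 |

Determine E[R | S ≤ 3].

48/19

P(S ≤ 3) = 19/25.
Σ R·P over the event = 1·(5/25) + 1·(1/25) + 2·(5/25) + 4·(4/25) + 4·(4/25) = 48/25.
E[R | S ≤ 3] = (48/25) / (19/25) = 48/19.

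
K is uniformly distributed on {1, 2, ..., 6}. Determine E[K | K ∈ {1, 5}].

3

P(K ∈ {1, 5}) = 1/3.
Σ over the event: 1·1/6 + 5·1/6 = 1.
E[K | K ∈ {1, 5}] = (1) / (1/3) = 3.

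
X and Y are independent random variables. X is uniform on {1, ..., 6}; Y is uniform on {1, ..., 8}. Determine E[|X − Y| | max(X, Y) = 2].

Outcomes with max(X, Y) = 2: (1,2), (2,1), (2,2), each with probability 1/48.
E[|X − Y| | max(X, Y) = 2] = (1 + 1 + 0) / 3 = 2/3.

2/3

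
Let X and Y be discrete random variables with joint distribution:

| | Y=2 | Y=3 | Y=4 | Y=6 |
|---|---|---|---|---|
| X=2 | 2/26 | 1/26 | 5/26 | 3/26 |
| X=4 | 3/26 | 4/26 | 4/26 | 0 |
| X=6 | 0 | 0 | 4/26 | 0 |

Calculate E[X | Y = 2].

P(Y = 2) = 5/26.
Σ X·P over the event = 2·(2/26) + 4·(3/26) = 8/13.
E[X | Y = 2] = (8/13) / (5/26) = 16/5.

16/5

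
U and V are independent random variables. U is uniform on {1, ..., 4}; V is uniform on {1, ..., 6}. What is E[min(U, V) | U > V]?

5/3

P(U > V) = 1/4.
Summing min(U,V)·P(x,y) over outcomes with U > V gives 5/12.
E[min(U, V) | U > V] = (5/12) / (1/4) = 5/3.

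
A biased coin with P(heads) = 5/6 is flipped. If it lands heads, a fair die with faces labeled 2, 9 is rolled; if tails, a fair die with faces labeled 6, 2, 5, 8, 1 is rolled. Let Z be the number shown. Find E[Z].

E[Z | heads] = (2+9)/2 = 11/2.
E[Z | tails] = (6+2+5+8+1)/5 = 22/5.
By the law of total expectation,
E[Z] = (5/6)·(11/2) + (1/6)·(22/5) = 319/60.

319/60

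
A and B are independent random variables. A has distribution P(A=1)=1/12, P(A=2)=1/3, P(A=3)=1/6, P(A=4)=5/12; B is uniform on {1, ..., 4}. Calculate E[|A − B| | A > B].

P(A > B) = 23/48.
Summing |A−B|·P(x,y) over outcomes with A > B gives 5/6.
E[|A − B| | A > B] = (5/6) / (23/48) = 40/23.

40/23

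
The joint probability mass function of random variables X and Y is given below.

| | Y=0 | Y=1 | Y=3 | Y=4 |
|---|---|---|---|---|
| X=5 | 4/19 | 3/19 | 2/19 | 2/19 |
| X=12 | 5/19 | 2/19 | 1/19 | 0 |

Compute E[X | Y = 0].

P(Y = 0) = 9/19.
Σ X·P over the event = 5·(4/19) + 12·(5/19) = 80/19.
E[X | Y = 0] = (80/19) / (9/19) = 80/9.

80/9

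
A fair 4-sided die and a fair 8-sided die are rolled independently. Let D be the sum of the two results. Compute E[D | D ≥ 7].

P(D ≥ 7) = 9/16.
Σ over the event: 7·1/8 + 8·1/8 + 9·1/8 + 10·3/32 + 11·1/16 + 12·1/32 = 5.
E[D | D ≥ 7] = (5) / (9/16) = 80/9.

80/9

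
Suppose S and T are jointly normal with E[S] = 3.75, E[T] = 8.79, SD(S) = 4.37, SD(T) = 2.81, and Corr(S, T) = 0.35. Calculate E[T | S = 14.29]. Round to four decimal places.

11.1621

E[T | S=x] = μ_T + ρ(σ_T/σ_S)(x − μ_S) for jointly normal variables.
E[T | S=14.29] = 8.79 + (0.35)·(2.81/4.37)·(14.29 − (3.75)) = 8.79 + (0.22506)·(10.54) = 11.1621.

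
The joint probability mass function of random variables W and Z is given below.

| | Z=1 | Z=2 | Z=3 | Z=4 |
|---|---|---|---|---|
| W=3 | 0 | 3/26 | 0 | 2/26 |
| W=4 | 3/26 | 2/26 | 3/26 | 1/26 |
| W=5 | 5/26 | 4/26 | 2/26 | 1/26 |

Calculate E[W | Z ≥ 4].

15/4

P(Z ≥ 4) = 2/13.
Σ W·P over the event = 3·(2/26) + 4·(1/26) + 5·(1/26) = 15/26.
E[W | Z ≥ 4] = (15/26) / (2/13) = 15/4.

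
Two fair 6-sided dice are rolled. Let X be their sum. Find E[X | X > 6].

P(X > 6) = 7/12.
Σ over the event: 7·1/6 + 8·5/36 + 9·1/9 + 10·1/12 + 11·1/18 + 12·1/36 = 91/18.
E[X | X > 6] = (91/18) / (7/12) = 26/3.

26/3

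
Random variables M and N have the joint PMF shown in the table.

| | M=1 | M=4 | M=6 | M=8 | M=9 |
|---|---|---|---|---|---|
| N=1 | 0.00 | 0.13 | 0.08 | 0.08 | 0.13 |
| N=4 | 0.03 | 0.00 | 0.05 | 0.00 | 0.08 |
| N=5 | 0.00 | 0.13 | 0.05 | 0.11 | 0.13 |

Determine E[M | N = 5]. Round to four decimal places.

6.8333

P(N = 5) = 0.42.
Σ M·P over the event = 4·(0.13) + 6·(0.05) + 8·(0.11) + 9·(0.13) = 2.87.
E[M | N = 5] = (2.87) / (0.42) = 6.8333.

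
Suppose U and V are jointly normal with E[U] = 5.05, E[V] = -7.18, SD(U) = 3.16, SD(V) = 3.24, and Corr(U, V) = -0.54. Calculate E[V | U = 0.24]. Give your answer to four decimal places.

E[V | U=x] = μ_V + ρ(σ_V/σ_U)(x − μ_U) for jointly normal variables.
E[V | U=0.24] = -7.18 + (-0.54)·(3.24/3.16)·(0.24 − (5.05)) = -7.18 + (-0.55367)·(-4.81) = -4.5168.

-4.5168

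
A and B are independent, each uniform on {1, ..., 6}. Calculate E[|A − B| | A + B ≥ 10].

1

Outcomes with A + B ≥ 10: (4,6), (5,5), (5,6), (6,4), (6,5), (6,6), each with probability 1/36.
E[|A − B| | A + B ≥ 10] = (2 + 0 + 1 + 2 + 1 + 0) / 6 = 1.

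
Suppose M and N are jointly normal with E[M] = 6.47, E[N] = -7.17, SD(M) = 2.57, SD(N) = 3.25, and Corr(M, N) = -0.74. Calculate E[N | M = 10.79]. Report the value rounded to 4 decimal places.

The regression of N on M has slope ρ·σ_N/σ_M and passes through (μ_M, μ_N).
E[N | M=10.79] = -7.17 + (-0.74)·(3.25/2.57)·(10.79 − (6.47)) = -7.17 + (-0.935798)·(4.32) = -11.2126.

-11.2126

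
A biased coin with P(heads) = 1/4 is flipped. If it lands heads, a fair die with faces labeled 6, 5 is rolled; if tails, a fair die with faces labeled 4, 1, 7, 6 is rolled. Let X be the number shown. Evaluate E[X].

19/4

E[X | heads] = (6+5)/2 = 11/2.
E[X | tails] = (4+1+7+6)/4 = 9/2.
By the law of total expectation,
E[X] = (1/4)·(11/2) + (3/4)·(9/2) = 19/4.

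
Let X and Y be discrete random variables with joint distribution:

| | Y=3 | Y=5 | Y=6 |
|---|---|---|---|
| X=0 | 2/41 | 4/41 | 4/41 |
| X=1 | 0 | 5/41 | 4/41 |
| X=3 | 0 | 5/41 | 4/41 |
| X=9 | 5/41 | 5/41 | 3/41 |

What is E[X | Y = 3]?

45/7

P(Y = 3) = 7/41.
Σ X·P over the event = 0·(2/41) + 9·(5/41) = 45/41.
E[X | Y = 3] = (45/41) / (7/41) = 45/7.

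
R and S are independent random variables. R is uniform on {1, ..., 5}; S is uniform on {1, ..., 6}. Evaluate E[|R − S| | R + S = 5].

2

Outcomes with R + S = 5: (1,4), (2,3), (3,2), (4,1), each with probability 1/30.
E[|R − S| | R + S = 5] = (3 + 1 + 1 + 3) / 4 = 2.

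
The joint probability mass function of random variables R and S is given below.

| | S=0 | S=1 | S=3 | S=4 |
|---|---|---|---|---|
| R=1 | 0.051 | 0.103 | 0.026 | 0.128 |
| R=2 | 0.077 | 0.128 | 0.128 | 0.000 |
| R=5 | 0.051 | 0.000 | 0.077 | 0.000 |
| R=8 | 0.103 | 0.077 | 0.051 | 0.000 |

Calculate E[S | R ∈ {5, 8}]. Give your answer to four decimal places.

P(R ∈ {5, 8}) = 0.359.
Σ S·P over the event = 0·(0.051) + 3·(0.077) + 0·(0.103) + 1·(0.077) + 3·(0.051) = 0.461.
E[S | R ∈ {5, 8}] = (0.461) / (0.359) = 1.2841.

1.2841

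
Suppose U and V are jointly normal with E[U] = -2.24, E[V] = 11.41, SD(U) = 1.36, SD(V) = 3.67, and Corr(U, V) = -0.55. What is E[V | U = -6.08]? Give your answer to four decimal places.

E[V | U=x] = μ_V + ρ(σ_V/σ_U)(x − μ_U) for jointly normal variables.
E[V | U=-6.08] = 11.41 + (-0.55)·(3.67/1.36)·(-6.08 − (-2.24)) = 11.41 + (-1.4842)·(-3.84) = 17.1093.

17.1093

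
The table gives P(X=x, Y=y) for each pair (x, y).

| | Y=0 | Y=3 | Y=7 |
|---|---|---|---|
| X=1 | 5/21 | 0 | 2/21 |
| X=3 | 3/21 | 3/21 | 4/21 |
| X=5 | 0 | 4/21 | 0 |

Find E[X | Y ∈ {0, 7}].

2

P(Y ∈ {0, 7}) = 2/3.
Σ X·P over the event = 1·(5/21) + 1·(2/21) + 3·(3/21) + 3·(4/21) = 4/3.
E[X | Y ∈ {0, 7}] = (4/3) / (2/3) = 2.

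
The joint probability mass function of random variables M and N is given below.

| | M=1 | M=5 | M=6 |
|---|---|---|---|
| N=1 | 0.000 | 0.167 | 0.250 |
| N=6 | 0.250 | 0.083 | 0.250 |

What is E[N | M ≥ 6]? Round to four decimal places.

P(M ≥ 6) = 0.500.
Summing N·P(M=x,N=y) over the conditioning event gives 1.750.
E[N | M ≥ 6] = (1.750) / (0.500) = 3.5000.

3.5000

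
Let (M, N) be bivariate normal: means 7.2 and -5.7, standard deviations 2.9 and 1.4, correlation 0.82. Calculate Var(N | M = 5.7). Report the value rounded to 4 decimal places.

0.6421

For a bivariate normal, Var(N | M=x) = σ_N²(1 − ρ²).
Var(N | M=5.7) = (1.4)²·(1 − (0.82)²) = 1.96·0.3276 = 0.6421.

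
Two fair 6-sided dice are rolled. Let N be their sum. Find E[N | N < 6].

4

P(N < 6) = 5/18.
Σ over the event: 2·1/36 + 3·1/18 + 4·1/12 + 5·1/9 = 10/9.
E[N | N < 6] = (10/9) / (5/18) = 4.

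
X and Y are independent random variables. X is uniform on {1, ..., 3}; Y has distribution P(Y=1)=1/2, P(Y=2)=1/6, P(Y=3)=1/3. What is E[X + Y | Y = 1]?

P(Y = 1) = 1/2.
Summing (X+Y)·P(x,y) over outcomes with Y = 1 gives 3/2.
E[X + Y | Y = 1] = (3/2) / (1/2) = 3.

3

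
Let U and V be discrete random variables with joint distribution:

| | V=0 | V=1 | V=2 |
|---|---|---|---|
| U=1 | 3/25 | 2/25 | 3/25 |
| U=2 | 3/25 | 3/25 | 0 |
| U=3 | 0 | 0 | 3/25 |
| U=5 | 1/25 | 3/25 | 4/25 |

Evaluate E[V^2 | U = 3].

P(U = 3) = 3/25.
Σ V^2·P over the event = 4·(3/25) = 12/25.
E[V^2 | U = 3] = (12/25) / (3/25) = 4.

4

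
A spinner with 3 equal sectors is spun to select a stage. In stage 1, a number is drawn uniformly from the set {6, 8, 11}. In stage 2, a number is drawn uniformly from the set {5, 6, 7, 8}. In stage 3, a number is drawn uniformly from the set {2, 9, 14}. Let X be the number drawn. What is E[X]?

139/18

E[X | stage 1] = (6+8+11)/3 = 25/3.
E[X | stage 2] = (5+6+7+8)/4 = 13/2.
E[X | stage 3] = (2+9+14)/3 = 25/3.
By the law of total expectation,
E[X] = (1/3)·(25/3) + (1/3)·(13/2) + (1/3)·(25/3) = 139/18.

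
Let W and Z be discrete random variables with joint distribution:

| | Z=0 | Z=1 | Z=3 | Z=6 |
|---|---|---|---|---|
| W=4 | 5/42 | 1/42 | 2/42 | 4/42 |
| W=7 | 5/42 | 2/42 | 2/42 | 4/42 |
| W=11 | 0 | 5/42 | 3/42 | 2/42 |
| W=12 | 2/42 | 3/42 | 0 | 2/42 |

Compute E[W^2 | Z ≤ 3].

2257/30

P(Z ≤ 3) = 5/7.
Summing W^2·P(W=x,Z=y) over the conditioning event gives 2257/42.
E[W^2 | Z ≤ 3] = (2257/42) / (5/7) = 2257/30.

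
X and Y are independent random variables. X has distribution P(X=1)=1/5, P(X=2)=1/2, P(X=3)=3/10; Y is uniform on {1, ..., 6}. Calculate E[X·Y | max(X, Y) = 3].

P(max(X, Y) = 3) = 4/15.
Summing XY·P(x,y) over outcomes with max(X, Y) = 3 gives 3/2.
E[X·Y | max(X, Y) = 3] = (3/2) / (4/15) = 45/8.

45/8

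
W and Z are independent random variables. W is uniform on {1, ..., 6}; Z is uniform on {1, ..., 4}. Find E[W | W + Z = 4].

Outcomes with W + Z = 4: (1,3), (2,2), (3,1), each with probability 1/24.
E[W | W + Z = 4] = (1 + 2 + 3) / 3 = 2.

2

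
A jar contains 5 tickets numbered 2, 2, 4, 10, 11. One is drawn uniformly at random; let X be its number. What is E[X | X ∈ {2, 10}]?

P(X ∈ {2, 10}) = 3/5.
Σ over the event: 2·2/5 + 10·1/5 = 14/5.
E[X | X ∈ {2, 10}] = (14/5) / (3/5) = 14/3.

14/3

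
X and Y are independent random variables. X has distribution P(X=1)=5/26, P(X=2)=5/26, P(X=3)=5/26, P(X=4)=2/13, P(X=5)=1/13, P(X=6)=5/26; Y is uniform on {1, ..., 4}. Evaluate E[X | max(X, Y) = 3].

12/5

P(max(X, Y) = 3) = 25/104.
Summing X·P(x,y) over outcomes with max(X, Y) = 3 gives 15/26.
E[X | max(X, Y) = 3] = (15/26) / (25/104) = 12/5.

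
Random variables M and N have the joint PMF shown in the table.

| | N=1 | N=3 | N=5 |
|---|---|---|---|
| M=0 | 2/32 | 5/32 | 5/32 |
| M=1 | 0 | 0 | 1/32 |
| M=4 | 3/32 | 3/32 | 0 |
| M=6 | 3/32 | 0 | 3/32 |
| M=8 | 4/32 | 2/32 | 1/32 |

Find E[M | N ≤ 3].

45/11

P(N ≤ 3) = 11/16.
Summing M·P(M=x,N=y) over the conditioning event gives 45/16.
E[M | N ≤ 3] = (45/16) / (11/16) = 45/11.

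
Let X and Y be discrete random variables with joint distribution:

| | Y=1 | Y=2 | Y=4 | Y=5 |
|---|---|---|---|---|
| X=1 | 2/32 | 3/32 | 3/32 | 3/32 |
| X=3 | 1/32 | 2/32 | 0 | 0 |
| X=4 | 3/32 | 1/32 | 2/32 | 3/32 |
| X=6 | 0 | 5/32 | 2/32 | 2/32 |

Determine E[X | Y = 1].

P(Y = 1) = 3/16.
Summing X·P(X=x,Y=y) over the conditioning event gives 17/32.
E[X | Y = 1] = (17/32) / (3/16) = 17/6.

17/6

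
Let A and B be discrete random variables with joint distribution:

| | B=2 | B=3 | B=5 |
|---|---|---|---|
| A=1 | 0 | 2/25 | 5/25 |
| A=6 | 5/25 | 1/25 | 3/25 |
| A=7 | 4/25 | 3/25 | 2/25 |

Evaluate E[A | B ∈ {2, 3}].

P(B ∈ {2, 3}) = 3/5.
Σ A·P over the event = 1·(2/25) + 6·(5/25) + 6·(1/25) + 7·(4/25) + 7·(3/25) = 87/25.
E[A | B ∈ {2, 3}] = (87/25) / (3/5) = 29/5.

29/5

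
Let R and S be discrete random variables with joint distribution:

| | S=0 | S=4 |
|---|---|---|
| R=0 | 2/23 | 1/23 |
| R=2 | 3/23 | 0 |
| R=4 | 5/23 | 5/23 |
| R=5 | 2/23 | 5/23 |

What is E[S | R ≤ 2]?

2/3

P(R ≤ 2) = 6/23.
Σ S·P over the event = 0·(2/23) + 4·(1/23) + 0·(3/23) = 4/23.
E[S | R ≤ 2] = (4/23) / (6/23) = 2/3.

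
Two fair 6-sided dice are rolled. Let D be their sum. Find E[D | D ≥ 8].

28/3

P(D ≥ 8) = 5/12.
Σ over the event: 8·5/36 + 9·1/9 + 10·1/12 + 11·1/18 + 12·1/36 = 35/9.
E[D | D ≥ 8] = (35/9) / (5/12) = 28/3.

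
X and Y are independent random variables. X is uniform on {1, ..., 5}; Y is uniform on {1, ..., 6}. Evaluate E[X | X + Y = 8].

P(X + Y = 8) = 2/15.
Summing X·P(x,y) over outcomes with X + Y = 8 gives 7/15.
E[X | X + Y = 8] = (7/15) / (2/15) = 7/2.

7/2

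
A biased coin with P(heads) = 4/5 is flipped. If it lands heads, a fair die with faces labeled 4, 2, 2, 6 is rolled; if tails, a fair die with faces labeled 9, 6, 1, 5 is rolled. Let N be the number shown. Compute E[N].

E[N | heads] = (4+2+2+6)/4 = 7/2.
E[N | tails] = (9+6+1+5)/4 = 21/4.
By the law of total expectation,
E[N] = (4/5)·(7/2) + (1/5)·(21/4) = 77/20.

77/20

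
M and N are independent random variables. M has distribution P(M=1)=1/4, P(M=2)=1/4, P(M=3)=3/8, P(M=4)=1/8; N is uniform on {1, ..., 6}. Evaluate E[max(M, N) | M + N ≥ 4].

25/6

P(M + N ≥ 4) = 7/8.
Summing max(M,N)·P(x,y) over outcomes with M + N ≥ 4 gives 175/48.
E[max(M, N) | M + N ≥ 4] = (175/48) / (7/8) = 25/6.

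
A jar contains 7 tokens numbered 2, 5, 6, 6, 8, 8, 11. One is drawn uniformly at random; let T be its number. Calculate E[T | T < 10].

P(T < 10) = 6/7.
Σ over the event: 2·1/7 + 5·1/7 + 6·2/7 + 8·2/7 = 5.
E[T | T < 10] = (5) / (6/7) = 35/6.

35/6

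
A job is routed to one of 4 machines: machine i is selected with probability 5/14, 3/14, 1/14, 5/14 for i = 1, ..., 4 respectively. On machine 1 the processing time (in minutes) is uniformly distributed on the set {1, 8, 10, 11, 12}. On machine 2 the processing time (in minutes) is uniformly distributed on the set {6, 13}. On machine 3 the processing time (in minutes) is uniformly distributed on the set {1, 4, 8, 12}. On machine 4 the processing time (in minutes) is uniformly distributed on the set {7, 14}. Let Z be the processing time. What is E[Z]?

517/56

E[Z | machine 1] = (1+8+10+11+12)/5 = 42/5.
E[Z | machine 2] = (6+13)/2 = 19/2.
E[Z | machine 3] = (1+4+8+12)/4 = 25/4.
E[Z | machine 4] = (7+14)/2 = 21/2.
E[Z] = (5/14)·(42/5) + (3/14)·(19/2) + (1/14)·(25/4) + (5/14)·(21/2) = 517/56.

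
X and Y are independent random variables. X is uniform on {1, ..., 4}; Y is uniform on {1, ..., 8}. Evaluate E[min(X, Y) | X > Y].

5/3

Outcomes with X > Y: (2,1), (3,1), (3,2), (4,1), (4,2), (4,3), each with probability 1/32.
E[min(X, Y) | X > Y] = (1 + 1 + 2 + 1 + 2 + 3) / 6 = 5/3.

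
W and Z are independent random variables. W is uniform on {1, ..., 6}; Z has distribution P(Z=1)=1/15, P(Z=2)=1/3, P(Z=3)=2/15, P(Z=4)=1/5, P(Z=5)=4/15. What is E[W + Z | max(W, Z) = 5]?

P(max(W, Z) = 5) = 31/90.
Summing (W+Z)·P(x,y) over outcomes with max(W, Z) = 5 gives 122/45.
E[W + Z | max(W, Z) = 5] = (122/45) / (31/90) = 244/31.

244/31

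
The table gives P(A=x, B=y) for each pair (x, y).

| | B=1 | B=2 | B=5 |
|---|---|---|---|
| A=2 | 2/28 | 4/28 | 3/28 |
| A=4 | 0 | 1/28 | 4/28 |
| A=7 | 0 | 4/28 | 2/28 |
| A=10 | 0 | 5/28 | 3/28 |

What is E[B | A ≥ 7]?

P(A ≥ 7) = 1/2.
Σ B·P over the event = 2·(4/28) + 5·(2/28) + 2·(5/28) + 5·(3/28) = 43/28.
E[B | A ≥ 7] = (43/28) / (1/2) = 43/14.

43/14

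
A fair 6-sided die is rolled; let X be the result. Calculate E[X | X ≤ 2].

Given X ≤ 2, X is equally likely to be any of {1, 2}.
E[X | X ≤ 2] = (1 + 2) / 2 = 3/2.

3/2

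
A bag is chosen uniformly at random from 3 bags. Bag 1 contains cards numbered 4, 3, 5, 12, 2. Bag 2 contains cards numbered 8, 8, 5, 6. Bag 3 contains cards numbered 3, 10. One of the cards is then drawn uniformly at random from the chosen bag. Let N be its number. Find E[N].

E[N | bag 1] = (4+3+5+12+2)/5 = 26/5.
E[N | bag 2] = (8+8+5+6)/4 = 27/4.
E[N | bag 3] = (3+10)/2 = 13/2.
E[N] = (1/3)·(26/5) + (1/3)·(27/4) + (1/3)·(13/2) = 123/20.

123/20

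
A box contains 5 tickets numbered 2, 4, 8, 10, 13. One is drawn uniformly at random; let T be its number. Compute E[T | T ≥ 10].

P(T ≥ 10) = 2/5.
Σ over the event: 10·1/5 + 13·1/5 = 23/5.
E[T | T ≥ 10] = (23/5) / (2/5) = 23/2.

23/2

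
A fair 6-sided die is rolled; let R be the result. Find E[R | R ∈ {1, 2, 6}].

P(R ∈ {1, 2, 6}) = 1/2.
Σ over the event: 1·1/6 + 2·1/6 + 6·1/6 = 3/2.
E[R | R ∈ {1, 2, 6}] = (3/2) / (1/2) = 3.

3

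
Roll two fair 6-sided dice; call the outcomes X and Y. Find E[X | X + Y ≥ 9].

5

P(X + Y ≥ 9) = 5/18.
Summing X·P(x,y) over outcomes with X + Y ≥ 9 gives 25/18.
E[X | X + Y ≥ 9] = (25/18) / (5/18) = 5.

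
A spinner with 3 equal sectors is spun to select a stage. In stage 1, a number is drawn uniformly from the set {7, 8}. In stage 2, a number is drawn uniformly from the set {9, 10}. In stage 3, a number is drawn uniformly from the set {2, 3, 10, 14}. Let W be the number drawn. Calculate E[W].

97/12

E[W | stage 1] = (7+8)/2 = 15/2.
E[W | stage 2] = (9+10)/2 = 19/2.
E[W | stage 3] = (2+3+10+14)/4 = 29/4.
E[W] = (1/3)·(15/2) + (1/3)·(19/2) + (1/3)·(29/4) = 97/12.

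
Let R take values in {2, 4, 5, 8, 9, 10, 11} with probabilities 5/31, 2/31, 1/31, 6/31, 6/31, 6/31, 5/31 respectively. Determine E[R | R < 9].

P(R < 9) = 14/31.
Σ over the event: 2·5/31 + 4·2/31 + 5·1/31 + 8·6/31 = 71/31.
E[R | R < 9] = (71/31) / (14/31) = 71/14.

71/14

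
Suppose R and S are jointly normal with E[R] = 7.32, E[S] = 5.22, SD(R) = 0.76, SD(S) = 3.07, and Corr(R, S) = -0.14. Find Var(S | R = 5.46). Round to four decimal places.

The conditional variance in a bivariate normal is σ_S²(1 − ρ²), independent of x.
Var(S | R=5.46) = (3.07)²·(1 − (-0.14)²) = 9.4249·0.9804 = 9.2402.

9.2402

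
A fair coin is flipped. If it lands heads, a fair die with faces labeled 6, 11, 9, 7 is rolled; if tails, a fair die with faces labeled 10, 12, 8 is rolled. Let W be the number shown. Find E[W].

73/8

E[W | heads] = (6+11+9+7)/4 = 33/4.
E[W | tails] = (10+12+8)/3 = 10.
By the law of total expectation,
E[W] = (1/2)·(33/4) + (1/2)·(10) = 73/8.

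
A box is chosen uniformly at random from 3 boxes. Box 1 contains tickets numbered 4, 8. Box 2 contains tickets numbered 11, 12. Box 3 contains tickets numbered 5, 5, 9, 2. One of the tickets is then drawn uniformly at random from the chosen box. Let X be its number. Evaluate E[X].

E[X | box 1] = (4+8)/2 = 6.
E[X | box 2] = (11+12)/2 = 23/2.
E[X | box 3] = (5+5+9+2)/4 = 21/4.
By the law of total expectation,
E[X] = (1/3)·(6) + (1/3)·(23/2) + (1/3)·(21/4) = 91/12.

91/12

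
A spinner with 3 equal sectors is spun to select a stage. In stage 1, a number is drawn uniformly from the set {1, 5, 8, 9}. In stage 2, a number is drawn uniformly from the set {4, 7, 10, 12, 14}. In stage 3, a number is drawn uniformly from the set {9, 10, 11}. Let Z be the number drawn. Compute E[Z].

503/60

E[Z | stage 1] = (1+5+8+9)/4 = 23/4.
E[Z | stage 2] = (4+7+10+12+14)/5 = 47/5.
E[Z | stage 3] = (9+10+11)/3 = 10.
E[Z] = (1/3)·(23/4) + (1/3)·(47/5) + (1/3)·(10) = 503/60.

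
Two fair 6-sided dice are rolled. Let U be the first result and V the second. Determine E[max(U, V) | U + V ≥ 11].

6

Outcomes with U + V ≥ 11: (5,6), (6,5), (6,6), each with probability 1/36.
E[max(U, V) | U + V ≥ 11] = (6 + 6 + 6) / 3 = 6.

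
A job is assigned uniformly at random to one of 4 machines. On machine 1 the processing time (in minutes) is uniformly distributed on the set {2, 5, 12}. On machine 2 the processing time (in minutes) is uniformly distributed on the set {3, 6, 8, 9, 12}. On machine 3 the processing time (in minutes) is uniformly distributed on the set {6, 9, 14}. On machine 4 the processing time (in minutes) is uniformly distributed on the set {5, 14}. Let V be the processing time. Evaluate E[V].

331/40

E[V | machine 1] = (2+5+12)/3 = 19/3.
E[V | machine 2] = (3+6+8+9+12)/5 = 38/5.
E[V | machine 3] = (6+9+14)/3 = 29/3.
E[V | machine 4] = (5+14)/2 = 19/2.
E[V] = (1/4)·(19/3) + (1/4)·(38/5) + (1/4)·(29/3) + (1/4)·(19/2) = 331/40.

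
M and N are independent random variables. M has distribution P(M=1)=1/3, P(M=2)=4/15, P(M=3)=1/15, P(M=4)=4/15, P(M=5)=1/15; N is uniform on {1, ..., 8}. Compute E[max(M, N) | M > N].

P(M > N) = 11/60.
Summing max(M,N)·P(x,y) over outcomes with M > N gives 41/60.
E[max(M, N) | M > N] = (41/60) / (11/60) = 41/11.

41/11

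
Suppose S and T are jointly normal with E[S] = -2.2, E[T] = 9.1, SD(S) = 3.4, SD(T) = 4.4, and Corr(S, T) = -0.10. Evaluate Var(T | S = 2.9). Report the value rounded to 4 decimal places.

The conditional variance in a bivariate normal is σ_T²(1 − ρ²), independent of x.
Var(T | S=2.9) = (4.4)²·(1 − (-0.10)²) = 19.36·0.99 = 19.1664.

19.1664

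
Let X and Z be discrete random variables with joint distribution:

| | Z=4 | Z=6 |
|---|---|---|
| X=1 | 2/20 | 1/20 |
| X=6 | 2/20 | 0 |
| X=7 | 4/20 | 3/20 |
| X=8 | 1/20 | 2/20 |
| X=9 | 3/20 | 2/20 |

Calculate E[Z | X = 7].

34/7

P(X = 7) = 7/20.
Σ Z·P over the event = 4·(4/20) + 6·(3/20) = 17/10.
E[Z | X = 7] = (17/10) / (7/20) = 34/7.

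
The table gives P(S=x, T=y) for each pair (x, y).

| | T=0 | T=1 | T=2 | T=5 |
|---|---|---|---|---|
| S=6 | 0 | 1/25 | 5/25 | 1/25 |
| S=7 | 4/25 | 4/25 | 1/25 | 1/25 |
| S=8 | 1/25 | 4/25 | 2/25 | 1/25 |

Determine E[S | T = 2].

P(T = 2) = 8/25.
Σ S·P over the event = 6·(5/25) + 7·(1/25) + 8·(2/25) = 53/25.
E[S | T = 2] = (53/25) / (8/25) = 53/8.

53/8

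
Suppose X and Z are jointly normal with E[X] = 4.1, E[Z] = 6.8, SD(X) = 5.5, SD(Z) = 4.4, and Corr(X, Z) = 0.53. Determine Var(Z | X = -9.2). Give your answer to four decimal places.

Var(Z | X=x) = (1 − ρ²)·σ_Z².
Var(Z | X=-9.2) = (4.4)²·(1 − (0.53)²) = 19.36·0.7191 = 13.9218.

13.9218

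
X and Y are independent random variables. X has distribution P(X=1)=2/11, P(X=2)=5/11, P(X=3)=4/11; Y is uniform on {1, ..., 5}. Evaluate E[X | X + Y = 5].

24/11

P(X + Y = 5) = 1/5.
Summing X·P(x,y) over outcomes with X + Y = 5 gives 24/55.
E[X | X + Y = 5] = (24/55) / (1/5) = 24/11.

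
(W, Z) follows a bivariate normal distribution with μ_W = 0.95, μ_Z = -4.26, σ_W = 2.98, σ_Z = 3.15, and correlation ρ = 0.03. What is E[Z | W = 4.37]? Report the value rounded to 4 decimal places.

-4.1515

For a bivariate normal, E[Z | W=x] = μ_Z + ρ·(σ_Z/σ_W)·(x − μ_W).
E[Z | W=4.37] = -4.26 + (0.03)·(3.15/2.98)·(4.37 − (0.95)) = -4.26 + (0.031711)·(3.42) = -4.1515.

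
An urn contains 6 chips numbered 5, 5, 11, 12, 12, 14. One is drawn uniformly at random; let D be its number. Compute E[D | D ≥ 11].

P(D ≥ 11) = 2/3.
Σ over the event: 11·1/6 + 12·1/3 + 14·1/6 = 49/6.
E[D | D ≥ 11] = (49/6) / (2/3) = 49/4.

49/4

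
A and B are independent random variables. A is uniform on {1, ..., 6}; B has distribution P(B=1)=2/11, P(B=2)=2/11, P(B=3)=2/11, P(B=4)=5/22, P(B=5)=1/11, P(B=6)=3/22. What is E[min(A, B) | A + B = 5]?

P(A + B = 5) = 17/132.
Summing min(A,B)·P(x,y) over outcomes with A + B = 5 gives 25/132.
E[min(A, B) | A + B = 5] = (25/132) / (17/132) = 25/17.

25/17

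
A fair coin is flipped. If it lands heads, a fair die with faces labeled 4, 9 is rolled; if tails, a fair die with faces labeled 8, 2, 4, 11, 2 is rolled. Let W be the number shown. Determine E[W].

119/20

E[W | heads] = (4+9)/2 = 13/2.
E[W | tails] = (8+2+4+11+2)/5 = 27/5.
By the law of total expectation,
E[W] = (1/2)·(13/2) + (1/2)·(27/5) = 119/20.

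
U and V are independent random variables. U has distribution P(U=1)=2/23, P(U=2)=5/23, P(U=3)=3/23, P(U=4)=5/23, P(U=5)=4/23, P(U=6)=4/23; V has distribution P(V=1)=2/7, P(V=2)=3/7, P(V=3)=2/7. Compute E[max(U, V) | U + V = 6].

118/29

P(U + V = 6) = 29/161.
Summing max(U,V)·P(x,y) over outcomes with U + V = 6 gives 118/161.
E[max(U, V) | U + V = 6] = (118/161) / (29/161) = 118/29.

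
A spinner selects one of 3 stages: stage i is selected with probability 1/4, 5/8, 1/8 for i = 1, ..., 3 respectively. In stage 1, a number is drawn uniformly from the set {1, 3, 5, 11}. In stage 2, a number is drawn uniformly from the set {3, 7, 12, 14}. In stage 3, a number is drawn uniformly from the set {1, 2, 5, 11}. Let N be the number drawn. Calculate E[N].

E[N | stage 1] = (1+3+5+11)/4 = 5.
E[N | stage 2] = (3+7+12+14)/4 = 9.
E[N | stage 3] = (1+2+5+11)/4 = 19/4.
E[N] = (1/4)·(5) + (5/8)·(9) + (1/8)·(19/4) = 239/32.

239/32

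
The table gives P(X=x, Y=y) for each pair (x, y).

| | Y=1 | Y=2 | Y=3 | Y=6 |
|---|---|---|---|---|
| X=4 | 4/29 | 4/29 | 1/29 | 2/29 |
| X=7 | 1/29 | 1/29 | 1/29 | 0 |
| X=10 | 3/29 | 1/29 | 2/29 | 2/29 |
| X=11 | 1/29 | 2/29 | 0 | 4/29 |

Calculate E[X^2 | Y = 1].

P(Y = 1) = 9/29.
Σ X^2·P over the event = 16·(4/29) + 49·(1/29) + 100·(3/29) + 121·(1/29) = 534/29.
E[X^2 | Y = 1] = (534/29) / (9/29) = 178/3.

178/3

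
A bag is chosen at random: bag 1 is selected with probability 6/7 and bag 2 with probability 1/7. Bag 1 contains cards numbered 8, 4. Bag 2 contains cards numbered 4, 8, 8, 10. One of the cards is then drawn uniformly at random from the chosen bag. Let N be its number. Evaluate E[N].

E[N | bag 1] = (8+4)/2 = 6.
E[N | bag 2] = (4+8+8+10)/4 = 15/2.
By the law of total expectation,
E[N] = (6/7)·(6) + (1/7)·(15/2) = 87/14.

87/14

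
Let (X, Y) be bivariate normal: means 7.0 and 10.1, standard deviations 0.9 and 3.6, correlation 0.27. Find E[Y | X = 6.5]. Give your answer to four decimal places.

For a bivariate normal, E[Y | X=x] = μ_Y + ρ·(σ_Y/σ_X)·(x − μ_X).
E[Y | X=6.5] = 10.1 + (0.27)·(3.6/0.9)·(6.5 − (7.0)) = 10.1 + (1.08)·(-0.5) = 9.5600.

9.5600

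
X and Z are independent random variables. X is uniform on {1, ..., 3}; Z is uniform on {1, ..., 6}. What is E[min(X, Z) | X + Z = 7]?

Outcomes with X + Z = 7: (1,6), (2,5), (3,4), each with probability 1/18.
E[min(X, Z) | X + Z = 7] = (1 + 2 + 3) / 3 = 2.

2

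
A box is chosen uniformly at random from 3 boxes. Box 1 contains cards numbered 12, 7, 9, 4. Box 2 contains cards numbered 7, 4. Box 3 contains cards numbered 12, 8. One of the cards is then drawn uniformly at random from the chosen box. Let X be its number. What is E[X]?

E[X | box 1] = (12+7+9+4)/4 = 8.
E[X | box 2] = (7+4)/2 = 11/2.
E[X | box 3] = (12+8)/2 = 10.
E[X] = (1/3)·(8) + (1/3)·(11/2) + (1/3)·(10) = 47/6.

47/6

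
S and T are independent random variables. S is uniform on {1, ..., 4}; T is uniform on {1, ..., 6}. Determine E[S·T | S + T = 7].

10

Outcomes with S + T = 7: (1,6), (2,5), (3,4), (4,3), each with probability 1/24.
E[S·T | S + T = 7] = (6 + 10 + 12 + 12) / 4 = 10.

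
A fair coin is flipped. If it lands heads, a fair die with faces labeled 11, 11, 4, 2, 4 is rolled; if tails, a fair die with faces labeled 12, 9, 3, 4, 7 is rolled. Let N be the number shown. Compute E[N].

E[N | heads] = (11+11+4+2+4)/5 = 32/5.
E[N | tails] = (12+9+3+4+7)/5 = 7.
E[N] = (1/2)·(32/5) + (1/2)·(7) = 67/10.

67/10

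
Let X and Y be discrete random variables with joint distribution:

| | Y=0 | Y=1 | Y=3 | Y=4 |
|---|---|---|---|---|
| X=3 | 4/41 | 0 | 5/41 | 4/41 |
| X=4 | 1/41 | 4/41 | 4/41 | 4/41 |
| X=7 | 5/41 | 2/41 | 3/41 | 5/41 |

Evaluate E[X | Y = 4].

63/13

P(Y = 4) = 13/41.
Σ X·P over the event = 3·(4/41) + 4·(4/41) + 7·(5/41) = 63/41.
E[X | Y = 4] = (63/41) / (13/41) = 63/13.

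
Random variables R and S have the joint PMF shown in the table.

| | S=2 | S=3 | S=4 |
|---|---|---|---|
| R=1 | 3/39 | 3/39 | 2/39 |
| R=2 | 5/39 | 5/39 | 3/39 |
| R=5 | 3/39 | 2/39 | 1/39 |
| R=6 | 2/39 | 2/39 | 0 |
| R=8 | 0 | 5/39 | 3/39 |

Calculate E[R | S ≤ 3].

23/6

P(S ≤ 3) = 10/13.
Summing R·P(R=x,S=y) over the conditioning event gives 115/39.
E[R | S ≤ 3] = (115/39) / (10/13) = 23/6.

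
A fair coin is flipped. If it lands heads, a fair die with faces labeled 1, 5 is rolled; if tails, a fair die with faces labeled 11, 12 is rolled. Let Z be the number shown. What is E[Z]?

29/4

E[Z | heads] = (1+5)/2 = 3.
E[Z | tails] = (11+12)/2 = 23/2.
E[Z] = (1/2)·(3) + (1/2)·(23/2) = 29/4.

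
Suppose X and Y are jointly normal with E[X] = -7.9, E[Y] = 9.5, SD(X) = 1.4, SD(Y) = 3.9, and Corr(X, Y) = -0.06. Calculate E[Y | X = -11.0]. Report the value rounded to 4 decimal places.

10.0181

E[Y | X=x] = μ_Y + ρ(σ_Y/σ_X)(x − μ_X) for jointly normal variables.
E[Y | X=-11.0] = 9.5 + (-0.06)·(3.9/1.4)·(-11.0 − (-7.9)) = 9.5 + (-0.16714)·(-3.1) = 10.0181.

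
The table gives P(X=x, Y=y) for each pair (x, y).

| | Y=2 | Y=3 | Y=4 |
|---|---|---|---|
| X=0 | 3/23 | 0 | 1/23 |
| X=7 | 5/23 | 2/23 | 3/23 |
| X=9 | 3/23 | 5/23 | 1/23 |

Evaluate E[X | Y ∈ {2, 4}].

P(Y ∈ {2, 4}) = 16/23.
Σ X·P over the event = 0·(3/23) + 0·(1/23) + 7·(5/23) + 7·(3/23) + 9·(3/23) + 9·(1/23) = 4.
E[X | Y ∈ {2, 4}] = (4) / (16/23) = 23/4.

23/4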